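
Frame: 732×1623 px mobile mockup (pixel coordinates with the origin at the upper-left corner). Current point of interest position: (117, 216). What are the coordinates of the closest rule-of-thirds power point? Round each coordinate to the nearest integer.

Third lines: x ∈ {244, 488}, y ∈ {541, 1082}.
117 is closer to x = 244; 216 is closer to y = 541.
So the nearest intersection is the upper-left power point.

(244, 541)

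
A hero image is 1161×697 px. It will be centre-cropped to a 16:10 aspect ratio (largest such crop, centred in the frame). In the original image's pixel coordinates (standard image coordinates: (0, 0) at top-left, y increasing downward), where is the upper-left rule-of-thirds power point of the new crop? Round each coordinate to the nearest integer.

1161/697 > 16/10, so the 16:10 crop keeps the full height 697 and trims width to 697 × 16/10 = 1115.20 px.
Left offset = (1161 − 1115.20)/2 = 22.90 px; top offset = 0.
Upper-left is one-third across and one-third down within the crop:
x = 22.90 + 1 × 1115.20/3 ≈ 395; y = 0.00 + 1 × 697.00/3 ≈ 232.

(395, 232)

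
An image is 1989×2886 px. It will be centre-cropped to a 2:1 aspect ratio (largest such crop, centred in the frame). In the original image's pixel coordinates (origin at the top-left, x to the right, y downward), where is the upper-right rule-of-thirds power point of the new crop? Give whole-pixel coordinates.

1989/2886 < 2/1, so the 2:1 crop keeps the full width 1989 and trims height to 1989 × 1/2 = 994.50 px.
Top offset = (2886 − 994.50)/2 = 945.75 px; left offset = 0.
Upper-right is two-thirds across and one-third down within the crop:
x = 0.00 + 2 × 1989.00/3 ≈ 1326; y = 945.75 + 1 × 994.50/3 ≈ 1277.

(1326, 1277)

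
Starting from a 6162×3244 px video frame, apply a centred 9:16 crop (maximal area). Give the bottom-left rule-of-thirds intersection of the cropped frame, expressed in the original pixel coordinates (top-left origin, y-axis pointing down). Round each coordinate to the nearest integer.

6162/3244 > 9/16, so the 9:16 crop keeps the full height 3244 and trims width to 3244 × 9/16 = 1824.75 px.
Left offset = (6162 − 1824.75)/2 = 2168.62 px; top offset = 0.
Bottom-left is one-third across and two-thirds down within the crop:
x = 2168.62 + 1 × 1824.75/3 ≈ 2777; y = 0.00 + 2 × 3244.00/3 ≈ 2163.

(2777, 2163)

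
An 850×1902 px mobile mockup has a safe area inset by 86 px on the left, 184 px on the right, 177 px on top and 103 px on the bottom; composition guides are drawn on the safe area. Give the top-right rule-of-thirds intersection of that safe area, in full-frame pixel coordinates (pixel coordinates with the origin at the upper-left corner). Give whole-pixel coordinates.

Content width = 850 − 86 − 184 = 580 px; content height = 1902 − 177 − 103 = 1622 px.
Top-right is two-thirds across and one-third down within the safe area.
x = 86 + 2 × 580/3 = 86 + 386.67 ≈ 473
y = 177 + 1 × 1622/3 = 177 + 540.67 ≈ 718

(473, 718)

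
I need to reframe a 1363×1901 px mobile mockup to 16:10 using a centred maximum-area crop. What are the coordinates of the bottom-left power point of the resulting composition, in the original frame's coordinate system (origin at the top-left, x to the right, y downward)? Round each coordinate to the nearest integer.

1363/1901 < 16/10, so the 16:10 crop keeps the full width 1363 and trims height to 1363 × 10/16 = 851.88 px.
Top offset = (1901 − 851.88)/2 = 524.56 px; left offset = 0.
Bottom-left is one-third across and two-thirds down within the crop:
x = 0.00 + 1 × 1363.00/3 ≈ 454; y = 524.56 + 2 × 851.88/3 ≈ 1092.

(454, 1092)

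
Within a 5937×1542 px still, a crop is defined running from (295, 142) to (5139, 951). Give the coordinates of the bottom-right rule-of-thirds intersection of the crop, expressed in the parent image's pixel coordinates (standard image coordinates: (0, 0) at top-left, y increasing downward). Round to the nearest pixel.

(3524, 681)

Crop width = 5139 − 295 = 4844 px; one third is 1614.67 px.
Crop height = 951 − 142 = 809 px; one third is 269.67 px.
The bottom-right point is two-thirds across and two-thirds down within the crop:
x = 295 + 2 × 1614.67 ≈ 3524; y = 142 + 2 × 269.67 ≈ 681.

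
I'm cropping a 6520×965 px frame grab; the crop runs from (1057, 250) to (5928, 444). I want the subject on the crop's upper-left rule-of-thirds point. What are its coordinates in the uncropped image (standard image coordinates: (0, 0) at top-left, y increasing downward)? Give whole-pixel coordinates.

(2681, 315)

Crop width = 5928 − 1057 = 4871 px; one third is 1623.67 px.
Crop height = 444 − 250 = 194 px; one third is 64.67 px.
The upper-left point is one-third across and one-third down within the crop:
x = 1057 + 1 × 1623.67 ≈ 2681; y = 250 + 1 × 64.67 ≈ 315.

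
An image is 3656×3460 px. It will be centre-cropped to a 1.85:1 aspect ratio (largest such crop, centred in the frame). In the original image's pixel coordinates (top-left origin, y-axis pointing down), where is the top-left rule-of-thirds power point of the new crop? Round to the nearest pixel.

3656/3460 < 1.85/1, so the 1.85:1 crop keeps the full width 3656 and trims height to 3656 × 1/1.85 = 1976.22 px.
Top offset = (3460 − 1976.22)/2 = 741.89 px; left offset = 0.
Top-left is one-third across and one-third down within the crop:
x = 0.00 + 1 × 3656.00/3 ≈ 1219; y = 741.89 + 1 × 1976.22/3 ≈ 1401.

(1219, 1401)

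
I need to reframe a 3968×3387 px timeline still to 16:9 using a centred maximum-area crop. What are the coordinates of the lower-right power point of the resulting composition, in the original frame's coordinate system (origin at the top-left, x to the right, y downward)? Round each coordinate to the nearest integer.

x = 2645 px, y = 2066 px

3968/3387 < 16/9, so the 16:9 crop keeps the full width 3968 and trims height to 3968 × 9/16 = 2232.00 px.
Top offset = (3387 − 2232.00)/2 = 577.50 px; left offset = 0.
Lower-right is two-thirds across and two-thirds down within the crop:
x = 0.00 + 2 × 3968.00/3 ≈ 2645; y = 577.50 + 2 × 2232.00/3 ≈ 2066.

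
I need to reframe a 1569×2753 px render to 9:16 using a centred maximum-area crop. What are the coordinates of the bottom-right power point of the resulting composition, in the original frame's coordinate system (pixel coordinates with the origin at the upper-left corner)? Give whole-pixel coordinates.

1569/2753 > 9/16, so the 9:16 crop keeps the full height 2753 and trims width to 2753 × 9/16 = 1548.56 px.
Left offset = (1569 − 1548.56)/2 = 10.22 px; top offset = 0.
Bottom-right is two-thirds across and two-thirds down within the crop:
x = 10.22 + 2 × 1548.56/3 ≈ 1043; y = 0.00 + 2 × 2753.00/3 ≈ 1835.

(1043, 1835)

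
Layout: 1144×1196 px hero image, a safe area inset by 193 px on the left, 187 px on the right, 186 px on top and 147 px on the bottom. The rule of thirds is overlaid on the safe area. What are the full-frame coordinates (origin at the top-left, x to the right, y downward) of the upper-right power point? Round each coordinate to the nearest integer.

(702, 474)

Content width = 1144 − 193 − 187 = 764 px; content height = 1196 − 186 − 147 = 863 px.
Upper-right is two-thirds across and one-third down within the safe area.
x = 193 + 2 × 764/3 = 193 + 509.33 ≈ 702
y = 186 + 1 × 863/3 = 186 + 287.67 ≈ 474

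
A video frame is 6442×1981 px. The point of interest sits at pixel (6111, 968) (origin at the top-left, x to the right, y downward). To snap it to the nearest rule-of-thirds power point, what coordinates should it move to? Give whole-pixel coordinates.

Third lines: x ∈ {2147, 4295}, y ∈ {660, 1321}.
6111 is closer to x = 4295; 968 is closer to y = 660.
So the nearest intersection is the upper-right power point.

(4295, 660)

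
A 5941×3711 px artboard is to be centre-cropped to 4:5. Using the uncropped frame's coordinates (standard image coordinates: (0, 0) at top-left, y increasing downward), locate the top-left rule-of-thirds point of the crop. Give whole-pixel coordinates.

x = 2476 px, y = 1237 px

5941/3711 > 4/5, so the 4:5 crop keeps the full height 3711 and trims width to 3711 × 4/5 = 2968.80 px.
Left offset = (5941 − 2968.80)/2 = 1486.10 px; top offset = 0.
Top-left is one-third across and one-third down within the crop:
x = 1486.10 + 1 × 2968.80/3 ≈ 2476; y = 0.00 + 1 × 3711.00/3 ≈ 1237.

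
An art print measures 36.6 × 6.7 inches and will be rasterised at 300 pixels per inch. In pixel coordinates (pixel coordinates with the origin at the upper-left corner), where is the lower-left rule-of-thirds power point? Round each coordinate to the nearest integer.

(3660, 1340)

In pixels the canvas is 36.6 × 300 = 10980 wide and 6.7 × 300 = 2010 tall.
The lower-left point is one-third across and two-thirds down:
x = 1 × 10980/3 ≈ 3660; y = 2 × 2010/3 ≈ 1340.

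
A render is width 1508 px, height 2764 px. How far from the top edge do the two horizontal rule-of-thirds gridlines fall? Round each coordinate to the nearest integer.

2764 / 3 = 921.33, so the horizontal lines sit at one and two thirds of 2764.

y = 921 px and y = 1843 px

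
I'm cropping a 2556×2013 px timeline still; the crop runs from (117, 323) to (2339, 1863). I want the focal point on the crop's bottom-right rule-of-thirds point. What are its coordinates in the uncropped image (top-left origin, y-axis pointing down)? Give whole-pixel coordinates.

x = 1598 px, y = 1350 px

Crop width = 2339 − 117 = 2222 px; one third is 740.67 px.
Crop height = 1863 − 323 = 1540 px; one third is 513.33 px.
The bottom-right point is two-thirds across and two-thirds down within the crop:
x = 117 + 2 × 740.67 ≈ 1598; y = 323 + 2 × 513.33 ≈ 1350.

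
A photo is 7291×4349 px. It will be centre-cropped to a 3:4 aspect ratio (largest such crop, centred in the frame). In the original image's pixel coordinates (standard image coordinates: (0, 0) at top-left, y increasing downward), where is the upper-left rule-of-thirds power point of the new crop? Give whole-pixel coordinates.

(3102, 1450)

7291/4349 > 3/4, so the 3:4 crop keeps the full height 4349 and trims width to 4349 × 3/4 = 3261.75 px.
Left offset = (7291 − 3261.75)/2 = 2014.62 px; top offset = 0.
Upper-left is one-third across and one-third down within the crop:
x = 2014.62 + 1 × 3261.75/3 ≈ 3102; y = 0.00 + 1 × 4349.00/3 ≈ 1450.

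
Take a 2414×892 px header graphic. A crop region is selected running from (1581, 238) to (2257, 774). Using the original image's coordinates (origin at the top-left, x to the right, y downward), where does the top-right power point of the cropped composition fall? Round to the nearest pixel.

Crop width = 2257 − 1581 = 676 px; one third is 225.33 px.
Crop height = 774 − 238 = 536 px; one third is 178.67 px.
The top-right point is two-thirds across and one-third down within the crop:
x = 1581 + 2 × 225.33 ≈ 2032; y = 238 + 1 × 178.67 ≈ 417.

x = 2032 px, y = 417 px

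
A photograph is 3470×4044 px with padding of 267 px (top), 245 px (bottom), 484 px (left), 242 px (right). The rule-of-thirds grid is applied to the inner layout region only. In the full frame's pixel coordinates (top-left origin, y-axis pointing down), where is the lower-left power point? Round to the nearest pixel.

Content width = 3470 − 484 − 242 = 2744 px; content height = 4044 − 267 − 245 = 3532 px.
Lower-left is one-third across and two-thirds down within the inner layout region.
x = 484 + 1 × 2744/3 = 484 + 914.67 ≈ 1399
y = 267 + 2 × 3532/3 = 267 + 2354.67 ≈ 2622

(1399, 2622)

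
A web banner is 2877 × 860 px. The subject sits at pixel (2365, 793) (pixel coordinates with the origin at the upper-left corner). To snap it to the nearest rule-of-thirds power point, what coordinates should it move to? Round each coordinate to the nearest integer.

(1918, 573)

Third lines: x ∈ {959, 1918}, y ∈ {287, 573}.
2365 is closer to x = 1918; 793 is closer to y = 573.
So the nearest intersection is the lower-right power point.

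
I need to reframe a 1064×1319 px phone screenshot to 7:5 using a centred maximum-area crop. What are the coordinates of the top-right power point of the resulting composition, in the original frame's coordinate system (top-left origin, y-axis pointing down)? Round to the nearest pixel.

(709, 533)

1064/1319 < 7/5, so the 7:5 crop keeps the full width 1064 and trims height to 1064 × 5/7 = 760.00 px.
Top offset = (1319 − 760.00)/2 = 279.50 px; left offset = 0.
Top-right is two-thirds across and one-third down within the crop:
x = 0.00 + 2 × 1064.00/3 ≈ 709; y = 279.50 + 1 × 760.00/3 ≈ 533.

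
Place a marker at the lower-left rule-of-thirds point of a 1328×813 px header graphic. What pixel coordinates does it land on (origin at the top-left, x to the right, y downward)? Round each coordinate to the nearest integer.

x = 443 px, y = 542 px

The lower-left point sits one-third of the way across and two-thirds of the way down.
x = 1 × 1328/3 ≈ 443; y = 2 × 813/3 ≈ 542.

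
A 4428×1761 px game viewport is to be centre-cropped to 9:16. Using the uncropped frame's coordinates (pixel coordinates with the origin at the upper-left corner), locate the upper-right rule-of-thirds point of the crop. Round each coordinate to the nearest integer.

4428/1761 > 9/16, so the 9:16 crop keeps the full height 1761 and trims width to 1761 × 9/16 = 990.56 px.
Left offset = (4428 − 990.56)/2 = 1718.72 px; top offset = 0.
Upper-right is two-thirds across and one-third down within the crop:
x = 1718.72 + 2 × 990.56/3 ≈ 2379; y = 0.00 + 1 × 1761.00/3 ≈ 587.

x = 2379 px, y = 587 px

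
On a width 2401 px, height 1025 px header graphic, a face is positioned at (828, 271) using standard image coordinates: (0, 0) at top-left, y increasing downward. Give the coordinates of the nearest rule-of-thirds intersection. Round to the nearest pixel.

Third lines: x ∈ {800, 1601}, y ∈ {342, 683}.
828 is closer to x = 800; 271 is closer to y = 342.
So the nearest intersection is the upper-left power point.

(800, 342)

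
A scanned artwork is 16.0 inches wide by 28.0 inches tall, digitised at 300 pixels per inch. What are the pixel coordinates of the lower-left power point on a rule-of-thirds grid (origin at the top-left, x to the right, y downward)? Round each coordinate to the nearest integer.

(1600, 5600)

In pixels the canvas is 16.0 × 300 = 4800 wide and 28.0 × 300 = 8400 tall.
The lower-left point is one-third across and two-thirds down:
x = 1 × 4800/3 ≈ 1600; y = 2 × 8400/3 ≈ 5600.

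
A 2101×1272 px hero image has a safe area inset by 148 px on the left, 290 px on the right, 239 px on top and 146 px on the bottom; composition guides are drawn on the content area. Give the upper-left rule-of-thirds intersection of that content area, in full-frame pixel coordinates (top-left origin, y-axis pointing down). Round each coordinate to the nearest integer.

x = 702 px, y = 535 px

Content width = 2101 − 148 − 290 = 1663 px; content height = 1272 − 239 − 146 = 887 px.
Upper-left is one-third across and one-third down within the content area.
x = 148 + 1 × 1663/3 = 148 + 554.33 ≈ 702
y = 239 + 1 × 887/3 = 239 + 295.67 ≈ 535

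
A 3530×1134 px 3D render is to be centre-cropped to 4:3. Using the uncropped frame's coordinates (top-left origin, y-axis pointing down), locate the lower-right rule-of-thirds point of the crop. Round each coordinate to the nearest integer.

3530/1134 > 4/3, so the 4:3 crop keeps the full height 1134 and trims width to 1134 × 4/3 = 1512.00 px.
Left offset = (3530 − 1512.00)/2 = 1009.00 px; top offset = 0.
Lower-right is two-thirds across and two-thirds down within the crop:
x = 1009.00 + 2 × 1512.00/3 ≈ 2017; y = 0.00 + 2 × 1134.00/3 ≈ 756.

(2017, 756)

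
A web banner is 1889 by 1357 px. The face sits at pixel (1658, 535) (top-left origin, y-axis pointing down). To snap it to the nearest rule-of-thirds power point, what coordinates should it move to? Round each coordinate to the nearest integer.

Third lines: x ∈ {630, 1259}, y ∈ {452, 905}.
1658 is closer to x = 1259; 535 is closer to y = 452.
So the nearest intersection is the upper-right power point.

(1259, 452)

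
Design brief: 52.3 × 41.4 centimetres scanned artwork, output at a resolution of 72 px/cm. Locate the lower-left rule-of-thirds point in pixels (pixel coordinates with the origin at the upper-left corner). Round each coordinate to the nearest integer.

In pixels the canvas is 52.3 × 72 = 3765.6 wide and 41.4 × 72 = 2980.8 tall.
The lower-left point is one-third across and two-thirds down:
x = 1 × 3765.6/3 ≈ 1255; y = 2 × 2980.8/3 ≈ 1987.

x = 1255 px, y = 1987 px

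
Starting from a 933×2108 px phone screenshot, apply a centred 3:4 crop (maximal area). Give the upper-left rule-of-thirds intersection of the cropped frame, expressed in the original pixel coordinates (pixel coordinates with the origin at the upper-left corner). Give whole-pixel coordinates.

x = 311 px, y = 847 px

933/2108 < 3/4, so the 3:4 crop keeps the full width 933 and trims height to 933 × 4/3 = 1244.00 px.
Top offset = (2108 − 1244.00)/2 = 432.00 px; left offset = 0.
Upper-left is one-third across and one-third down within the crop:
x = 0.00 + 1 × 933.00/3 ≈ 311; y = 432.00 + 1 × 1244.00/3 ≈ 847.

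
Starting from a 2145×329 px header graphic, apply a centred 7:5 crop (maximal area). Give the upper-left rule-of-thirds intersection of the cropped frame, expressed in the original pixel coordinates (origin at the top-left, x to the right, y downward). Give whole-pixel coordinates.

x = 996 px, y = 110 px

2145/329 > 7/5, so the 7:5 crop keeps the full height 329 and trims width to 329 × 7/5 = 460.60 px.
Left offset = (2145 − 460.60)/2 = 842.20 px; top offset = 0.
Upper-left is one-third across and one-third down within the crop:
x = 842.20 + 1 × 460.60/3 ≈ 996; y = 0.00 + 1 × 329.00/3 ≈ 110.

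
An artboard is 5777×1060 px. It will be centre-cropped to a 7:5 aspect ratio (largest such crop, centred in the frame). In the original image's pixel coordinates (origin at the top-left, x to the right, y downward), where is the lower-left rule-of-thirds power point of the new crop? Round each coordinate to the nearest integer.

(2641, 707)

5777/1060 > 7/5, so the 7:5 crop keeps the full height 1060 and trims width to 1060 × 7/5 = 1484.00 px.
Left offset = (5777 − 1484.00)/2 = 2146.50 px; top offset = 0.
Lower-left is one-third across and two-thirds down within the crop:
x = 2146.50 + 1 × 1484.00/3 ≈ 2641; y = 0.00 + 2 × 1060.00/3 ≈ 707.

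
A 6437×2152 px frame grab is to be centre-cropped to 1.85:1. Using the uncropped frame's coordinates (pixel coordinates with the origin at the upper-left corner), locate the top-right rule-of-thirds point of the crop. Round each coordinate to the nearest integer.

6437/2152 > 1.85/1, so the 1.85:1 crop keeps the full height 2152 and trims width to 2152 × 1.85/1 = 3981.20 px.
Left offset = (6437 − 3981.20)/2 = 1227.90 px; top offset = 0.
Top-right is two-thirds across and one-third down within the crop:
x = 1227.90 + 2 × 3981.20/3 ≈ 3882; y = 0.00 + 1 × 2152.00/3 ≈ 717.

(3882, 717)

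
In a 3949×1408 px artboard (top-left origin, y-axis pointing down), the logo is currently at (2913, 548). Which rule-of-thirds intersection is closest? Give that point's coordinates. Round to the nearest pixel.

x = 2633 px, y = 469 px

Third lines: x ∈ {1316, 2633}, y ∈ {469, 939}.
2913 is closer to x = 2633; 548 is closer to y = 469.
So the nearest intersection is the upper-right power point.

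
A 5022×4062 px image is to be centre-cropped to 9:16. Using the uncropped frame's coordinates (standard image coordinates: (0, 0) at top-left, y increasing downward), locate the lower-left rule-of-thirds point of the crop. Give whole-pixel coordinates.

5022/4062 > 9/16, so the 9:16 crop keeps the full height 4062 and trims width to 4062 × 9/16 = 2284.88 px.
Left offset = (5022 − 2284.88)/2 = 1368.56 px; top offset = 0.
Lower-left is one-third across and two-thirds down within the crop:
x = 1368.56 + 1 × 2284.88/3 ≈ 2130; y = 0.00 + 2 × 4062.00/3 ≈ 2708.

x = 2130 px, y = 2708 px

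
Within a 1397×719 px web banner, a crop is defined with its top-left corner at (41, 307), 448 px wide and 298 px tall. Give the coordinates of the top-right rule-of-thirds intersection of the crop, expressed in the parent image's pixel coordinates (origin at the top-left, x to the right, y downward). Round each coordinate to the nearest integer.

One third of the crop width 448 is 149.33 px.
One third of the crop height 298 is 99.33 px.
The top-right point is two-thirds across and one-third down within the crop:
x = 41 + 2 × 149.33 ≈ 340; y = 307 + 1 × 99.33 ≈ 406.

x = 340 px, y = 406 px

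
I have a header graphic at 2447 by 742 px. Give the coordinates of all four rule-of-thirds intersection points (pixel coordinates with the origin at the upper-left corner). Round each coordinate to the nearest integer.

(816, 247), (1631, 247), (816, 495), (1631, 495)

One third of 2447 is 815.67; one third of 742 is 247.33.
Vertical third lines at x = 816 and x = 1631; horizontal third lines at y = 247 and y = 495.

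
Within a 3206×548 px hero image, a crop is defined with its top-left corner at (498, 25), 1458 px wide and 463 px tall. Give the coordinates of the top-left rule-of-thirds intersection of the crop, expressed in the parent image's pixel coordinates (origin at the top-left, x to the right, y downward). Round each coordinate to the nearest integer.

One third of the crop width 1458 is 486.00 px.
One third of the crop height 463 is 154.33 px.
The top-left point is one-third across and one-third down within the crop:
x = 498 + 1 × 486.00 ≈ 984; y = 25 + 1 × 154.33 ≈ 179.

(984, 179)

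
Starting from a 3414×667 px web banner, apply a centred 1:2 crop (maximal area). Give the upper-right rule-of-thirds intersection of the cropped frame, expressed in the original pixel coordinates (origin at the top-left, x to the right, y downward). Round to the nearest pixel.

3414/667 > 1/2, so the 1:2 crop keeps the full height 667 and trims width to 667 × 1/2 = 333.50 px.
Left offset = (3414 − 333.50)/2 = 1540.25 px; top offset = 0.
Upper-right is two-thirds across and one-third down within the crop:
x = 1540.25 + 2 × 333.50/3 ≈ 1763; y = 0.00 + 1 × 667.00/3 ≈ 222.

(1763, 222)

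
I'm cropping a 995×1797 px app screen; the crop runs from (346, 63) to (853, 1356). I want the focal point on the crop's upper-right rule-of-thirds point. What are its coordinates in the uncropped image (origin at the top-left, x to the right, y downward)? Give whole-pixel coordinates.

Crop width = 853 − 346 = 507 px; one third is 169.00 px.
Crop height = 1356 − 63 = 1293 px; one third is 431.00 px.
The upper-right point is two-thirds across and one-third down within the crop:
x = 346 + 2 × 169.00 ≈ 684; y = 63 + 1 × 431.00 ≈ 494.

(684, 494)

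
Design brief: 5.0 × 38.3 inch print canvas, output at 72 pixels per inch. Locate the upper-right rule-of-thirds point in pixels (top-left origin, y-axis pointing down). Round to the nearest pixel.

In pixels the canvas is 5.0 × 72 = 360 wide and 38.3 × 72 = 2757.6 tall.
The upper-right point is two-thirds across and one-third down:
x = 2 × 360/3 ≈ 240; y = 1 × 2757.6/3 ≈ 919.

x = 240 px, y = 919 px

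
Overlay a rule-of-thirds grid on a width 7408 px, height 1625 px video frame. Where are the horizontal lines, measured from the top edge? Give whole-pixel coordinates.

542 px and 1083 px

1625 / 3 = 541.67, so the horizontal lines sit at one and two thirds of 1625.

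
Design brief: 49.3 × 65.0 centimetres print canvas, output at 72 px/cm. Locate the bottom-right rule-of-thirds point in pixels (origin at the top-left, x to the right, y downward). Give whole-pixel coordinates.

In pixels the canvas is 49.3 × 72 = 3549.6 wide and 65.0 × 72 = 4680 tall.
The bottom-right point is two-thirds across and two-thirds down:
x = 2 × 3549.6/3 ≈ 2366; y = 2 × 4680/3 ≈ 3120.

(2366, 3120)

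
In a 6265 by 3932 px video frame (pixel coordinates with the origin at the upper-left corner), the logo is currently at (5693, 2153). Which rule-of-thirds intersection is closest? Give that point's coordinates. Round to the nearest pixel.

Third lines: x ∈ {2088, 4177}, y ∈ {1311, 2621}.
5693 is closer to x = 4177; 2153 is closer to y = 2621.
So the nearest intersection is the lower-right power point.

x = 4177 px, y = 2621 px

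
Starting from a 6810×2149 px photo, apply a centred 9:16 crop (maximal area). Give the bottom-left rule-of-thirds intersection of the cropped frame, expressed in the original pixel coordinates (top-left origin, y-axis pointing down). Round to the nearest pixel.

6810/2149 > 9/16, so the 9:16 crop keeps the full height 2149 and trims width to 2149 × 9/16 = 1208.81 px.
Left offset = (6810 − 1208.81)/2 = 2800.59 px; top offset = 0.
Bottom-left is one-third across and two-thirds down within the crop:
x = 2800.59 + 1 × 1208.81/3 ≈ 3204; y = 0.00 + 2 × 2149.00/3 ≈ 1433.

(3204, 1433)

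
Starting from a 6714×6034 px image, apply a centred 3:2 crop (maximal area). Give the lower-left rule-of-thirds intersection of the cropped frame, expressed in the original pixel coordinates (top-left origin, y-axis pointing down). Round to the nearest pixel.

x = 2238 px, y = 3763 px

6714/6034 < 3/2, so the 3:2 crop keeps the full width 6714 and trims height to 6714 × 2/3 = 4476.00 px.
Top offset = (6034 − 4476.00)/2 = 779.00 px; left offset = 0.
Lower-left is one-third across and two-thirds down within the crop:
x = 0.00 + 1 × 6714.00/3 ≈ 2238; y = 779.00 + 2 × 4476.00/3 ≈ 3763.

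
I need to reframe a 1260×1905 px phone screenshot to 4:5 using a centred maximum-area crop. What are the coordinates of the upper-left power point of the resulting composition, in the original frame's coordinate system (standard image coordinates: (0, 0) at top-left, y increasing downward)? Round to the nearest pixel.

1260/1905 < 4/5, so the 4:5 crop keeps the full width 1260 and trims height to 1260 × 5/4 = 1575.00 px.
Top offset = (1905 − 1575.00)/2 = 165.00 px; left offset = 0.
Upper-left is one-third across and one-third down within the crop:
x = 0.00 + 1 × 1260.00/3 ≈ 420; y = 165.00 + 1 × 1575.00/3 ≈ 690.

(420, 690)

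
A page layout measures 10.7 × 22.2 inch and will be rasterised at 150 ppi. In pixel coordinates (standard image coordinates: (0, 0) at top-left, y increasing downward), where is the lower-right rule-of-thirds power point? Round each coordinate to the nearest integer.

(1070, 2220)

In pixels the canvas is 10.7 × 150 = 1605 wide and 22.2 × 150 = 3330 tall.
The lower-right point is two-thirds across and two-thirds down:
x = 2 × 1605/3 ≈ 1070; y = 2 × 3330/3 ≈ 2220.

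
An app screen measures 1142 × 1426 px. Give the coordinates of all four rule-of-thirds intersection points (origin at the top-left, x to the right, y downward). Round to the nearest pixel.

(381, 475), (761, 475), (381, 951), (761, 951)

One third of 1142 is 380.67; one third of 1426 is 475.33.
Vertical third lines at x = 381 and x = 761; horizontal third lines at y = 475 and y = 951.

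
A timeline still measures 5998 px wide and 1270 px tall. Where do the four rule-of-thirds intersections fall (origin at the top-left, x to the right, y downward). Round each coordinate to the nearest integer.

One third of 5998 is 1999.33; one third of 1270 is 423.33.
Vertical third lines at x = 1999 and x = 3999; horizontal third lines at y = 423 and y = 847.

(1999, 423), (3999, 423), (1999, 847), (3999, 847)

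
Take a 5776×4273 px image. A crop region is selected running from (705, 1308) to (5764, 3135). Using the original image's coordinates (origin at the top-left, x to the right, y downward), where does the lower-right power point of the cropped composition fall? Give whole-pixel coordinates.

(4078, 2526)

Crop width = 5764 − 705 = 5059 px; one third is 1686.33 px.
Crop height = 3135 − 1308 = 1827 px; one third is 609.00 px.
The lower-right point is two-thirds across and two-thirds down within the crop:
x = 705 + 2 × 1686.33 ≈ 4078; y = 1308 + 2 × 609.00 ≈ 2526.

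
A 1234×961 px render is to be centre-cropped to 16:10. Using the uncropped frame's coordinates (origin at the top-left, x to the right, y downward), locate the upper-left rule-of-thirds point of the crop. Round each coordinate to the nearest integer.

x = 411 px, y = 352 px

1234/961 < 16/10, so the 16:10 crop keeps the full width 1234 and trims height to 1234 × 10/16 = 771.25 px.
Top offset = (961 − 771.25)/2 = 94.88 px; left offset = 0.
Upper-left is one-third across and one-third down within the crop:
x = 0.00 + 1 × 1234.00/3 ≈ 411; y = 94.88 + 1 × 771.25/3 ≈ 352.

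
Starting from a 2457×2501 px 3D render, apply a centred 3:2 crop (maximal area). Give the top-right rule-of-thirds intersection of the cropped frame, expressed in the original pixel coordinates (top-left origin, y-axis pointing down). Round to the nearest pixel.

2457/2501 < 3/2, so the 3:2 crop keeps the full width 2457 and trims height to 2457 × 2/3 = 1638.00 px.
Top offset = (2501 − 1638.00)/2 = 431.50 px; left offset = 0.
Top-right is two-thirds across and one-third down within the crop:
x = 0.00 + 2 × 2457.00/3 ≈ 1638; y = 431.50 + 1 × 1638.00/3 ≈ 978.

x = 1638 px, y = 978 px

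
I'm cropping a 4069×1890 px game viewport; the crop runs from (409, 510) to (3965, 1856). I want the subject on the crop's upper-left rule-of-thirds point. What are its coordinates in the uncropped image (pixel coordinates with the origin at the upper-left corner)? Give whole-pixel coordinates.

x = 1594 px, y = 959 px

Crop width = 3965 − 409 = 3556 px; one third is 1185.33 px.
Crop height = 1856 − 510 = 1346 px; one third is 448.67 px.
The upper-left point is one-third across and one-third down within the crop:
x = 409 + 1 × 1185.33 ≈ 1594; y = 510 + 1 × 448.67 ≈ 959.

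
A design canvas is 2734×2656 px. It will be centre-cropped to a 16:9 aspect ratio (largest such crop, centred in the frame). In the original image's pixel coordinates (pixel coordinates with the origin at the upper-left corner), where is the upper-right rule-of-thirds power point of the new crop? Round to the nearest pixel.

(1823, 1072)

2734/2656 < 16/9, so the 16:9 crop keeps the full width 2734 and trims height to 2734 × 9/16 = 1537.88 px.
Top offset = (2656 − 1537.88)/2 = 559.06 px; left offset = 0.
Upper-right is two-thirds across and one-third down within the crop:
x = 0.00 + 2 × 2734.00/3 ≈ 1823; y = 559.06 + 1 × 1537.88/3 ≈ 1072.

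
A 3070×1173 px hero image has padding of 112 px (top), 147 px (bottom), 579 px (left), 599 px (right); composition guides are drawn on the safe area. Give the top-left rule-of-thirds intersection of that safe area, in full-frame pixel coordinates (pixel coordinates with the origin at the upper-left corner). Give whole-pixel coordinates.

(1210, 417)

Content width = 3070 − 579 − 599 = 1892 px; content height = 1173 − 112 − 147 = 914 px.
Top-left is one-third across and one-third down within the safe area.
x = 579 + 1 × 1892/3 = 579 + 630.67 ≈ 1210
y = 112 + 1 × 914/3 = 112 + 304.67 ≈ 417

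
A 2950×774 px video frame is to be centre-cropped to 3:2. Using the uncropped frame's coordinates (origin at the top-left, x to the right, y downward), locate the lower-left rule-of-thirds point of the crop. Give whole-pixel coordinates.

2950/774 > 3/2, so the 3:2 crop keeps the full height 774 and trims width to 774 × 3/2 = 1161.00 px.
Left offset = (2950 − 1161.00)/2 = 894.50 px; top offset = 0.
Lower-left is one-third across and two-thirds down within the crop:
x = 894.50 + 1 × 1161.00/3 ≈ 1282; y = 0.00 + 2 × 774.00/3 ≈ 516.

(1282, 516)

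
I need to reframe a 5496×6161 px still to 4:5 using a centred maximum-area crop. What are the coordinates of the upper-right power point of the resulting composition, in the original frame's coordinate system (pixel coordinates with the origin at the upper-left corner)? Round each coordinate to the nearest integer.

5496/6161 > 4/5, so the 4:5 crop keeps the full height 6161 and trims width to 6161 × 4/5 = 4928.80 px.
Left offset = (5496 − 4928.80)/2 = 283.60 px; top offset = 0.
Upper-right is two-thirds across and one-third down within the crop:
x = 283.60 + 2 × 4928.80/3 ≈ 3569; y = 0.00 + 1 × 6161.00/3 ≈ 2054.

(3569, 2054)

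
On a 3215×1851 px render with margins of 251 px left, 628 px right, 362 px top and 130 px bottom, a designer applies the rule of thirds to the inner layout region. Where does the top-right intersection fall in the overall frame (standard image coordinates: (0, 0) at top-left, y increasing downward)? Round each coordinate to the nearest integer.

Content width = 3215 − 251 − 628 = 2336 px; content height = 1851 − 362 − 130 = 1359 px.
Top-right is two-thirds across and one-third down within the inner layout region.
x = 251 + 2 × 2336/3 = 251 + 1557.33 ≈ 1808
y = 362 + 1 × 1359/3 = 362 + 453.00 ≈ 815

x = 1808 px, y = 815 px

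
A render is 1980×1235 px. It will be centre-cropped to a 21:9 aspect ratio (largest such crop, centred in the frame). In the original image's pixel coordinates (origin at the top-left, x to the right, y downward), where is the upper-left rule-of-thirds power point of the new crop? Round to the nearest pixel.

(660, 476)

1980/1235 < 21/9, so the 21:9 crop keeps the full width 1980 and trims height to 1980 × 9/21 = 848.57 px.
Top offset = (1235 − 848.57)/2 = 193.21 px; left offset = 0.
Upper-left is one-third across and one-third down within the crop:
x = 0.00 + 1 × 1980.00/3 ≈ 660; y = 193.21 + 1 × 848.57/3 ≈ 476.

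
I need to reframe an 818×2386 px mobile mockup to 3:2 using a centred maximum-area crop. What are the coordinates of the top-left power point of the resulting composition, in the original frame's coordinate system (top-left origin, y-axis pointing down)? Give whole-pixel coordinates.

818/2386 < 3/2, so the 3:2 crop keeps the full width 818 and trims height to 818 × 2/3 = 545.33 px.
Top offset = (2386 − 545.33)/2 = 920.33 px; left offset = 0.
Top-left is one-third across and one-third down within the crop:
x = 0.00 + 1 × 818.00/3 ≈ 273; y = 920.33 + 1 × 545.33/3 ≈ 1102.

x = 273 px, y = 1102 px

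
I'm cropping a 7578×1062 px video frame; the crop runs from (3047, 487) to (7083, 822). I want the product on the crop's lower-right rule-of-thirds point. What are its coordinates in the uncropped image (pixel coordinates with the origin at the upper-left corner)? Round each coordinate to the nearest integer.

(5738, 710)

Crop width = 7083 − 3047 = 4036 px; one third is 1345.33 px.
Crop height = 822 − 487 = 335 px; one third is 111.67 px.
The lower-right point is two-thirds across and two-thirds down within the crop:
x = 3047 + 2 × 1345.33 ≈ 5738; y = 487 + 2 × 111.67 ≈ 710.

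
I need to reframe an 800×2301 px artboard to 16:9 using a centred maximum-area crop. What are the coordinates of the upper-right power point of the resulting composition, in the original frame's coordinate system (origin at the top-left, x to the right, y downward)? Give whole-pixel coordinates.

800/2301 < 16/9, so the 16:9 crop keeps the full width 800 and trims height to 800 × 9/16 = 450.00 px.
Top offset = (2301 − 450.00)/2 = 925.50 px; left offset = 0.
Upper-right is two-thirds across and one-third down within the crop:
x = 0.00 + 2 × 800.00/3 ≈ 533; y = 925.50 + 1 × 450.00/3 ≈ 1076.

x = 533 px, y = 1076 px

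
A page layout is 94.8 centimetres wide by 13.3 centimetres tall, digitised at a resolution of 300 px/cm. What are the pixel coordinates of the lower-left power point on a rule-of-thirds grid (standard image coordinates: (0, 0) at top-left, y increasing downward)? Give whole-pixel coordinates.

(9480, 2660)

In pixels the canvas is 94.8 × 300 = 28440 wide and 13.3 × 300 = 3990 tall.
The lower-left point is one-third across and two-thirds down:
x = 1 × 28440/3 ≈ 9480; y = 2 × 3990/3 ≈ 2660.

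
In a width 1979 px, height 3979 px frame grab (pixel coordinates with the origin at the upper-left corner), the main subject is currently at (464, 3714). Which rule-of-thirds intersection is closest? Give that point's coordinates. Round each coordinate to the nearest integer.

Third lines: x ∈ {660, 1319}, y ∈ {1326, 2653}.
464 is closer to x = 660; 3714 is closer to y = 2653.
So the nearest intersection is the lower-left power point.

x = 660 px, y = 2653 px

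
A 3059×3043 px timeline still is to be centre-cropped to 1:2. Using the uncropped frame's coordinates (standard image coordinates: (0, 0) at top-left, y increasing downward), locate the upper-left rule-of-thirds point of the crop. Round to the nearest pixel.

3059/3043 > 1/2, so the 1:2 crop keeps the full height 3043 and trims width to 3043 × 1/2 = 1521.50 px.
Left offset = (3059 − 1521.50)/2 = 768.75 px; top offset = 0.
Upper-left is one-third across and one-third down within the crop:
x = 768.75 + 1 × 1521.50/3 ≈ 1276; y = 0.00 + 1 × 3043.00/3 ≈ 1014.

x = 1276 px, y = 1014 px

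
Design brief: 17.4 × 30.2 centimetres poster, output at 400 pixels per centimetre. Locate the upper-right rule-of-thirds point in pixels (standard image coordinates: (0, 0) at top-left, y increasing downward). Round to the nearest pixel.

In pixels the canvas is 17.4 × 400 = 6960 wide and 30.2 × 400 = 12080 tall.
The upper-right point is two-thirds across and one-third down:
x = 2 × 6960/3 ≈ 4640; y = 1 × 12080/3 ≈ 4027.

(4640, 4027)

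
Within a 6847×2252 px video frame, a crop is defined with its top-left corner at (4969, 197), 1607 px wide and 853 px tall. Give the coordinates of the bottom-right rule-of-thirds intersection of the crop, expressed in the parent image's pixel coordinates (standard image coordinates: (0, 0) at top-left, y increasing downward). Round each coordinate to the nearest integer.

(6040, 766)

One third of the crop width 1607 is 535.67 px.
One third of the crop height 853 is 284.33 px.
The bottom-right point is two-thirds across and two-thirds down within the crop:
x = 4969 + 2 × 535.67 ≈ 6040; y = 197 + 2 × 284.33 ≈ 766.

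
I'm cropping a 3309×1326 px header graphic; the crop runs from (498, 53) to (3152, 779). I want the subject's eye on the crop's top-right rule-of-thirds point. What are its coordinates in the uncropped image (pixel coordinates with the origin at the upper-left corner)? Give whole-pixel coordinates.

Crop width = 3152 − 498 = 2654 px; one third is 884.67 px.
Crop height = 779 − 53 = 726 px; one third is 242.00 px.
The top-right point is two-thirds across and one-third down within the crop:
x = 498 + 2 × 884.67 ≈ 2267; y = 53 + 1 × 242.00 ≈ 295.

(2267, 295)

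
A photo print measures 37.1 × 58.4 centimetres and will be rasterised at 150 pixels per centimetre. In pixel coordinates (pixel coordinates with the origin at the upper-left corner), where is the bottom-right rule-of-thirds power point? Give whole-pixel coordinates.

In pixels the canvas is 37.1 × 150 = 5565 wide and 58.4 × 150 = 8760 tall.
The bottom-right point is two-thirds across and two-thirds down:
x = 2 × 5565/3 ≈ 3710; y = 2 × 8760/3 ≈ 5840.

x = 3710 px, y = 5840 px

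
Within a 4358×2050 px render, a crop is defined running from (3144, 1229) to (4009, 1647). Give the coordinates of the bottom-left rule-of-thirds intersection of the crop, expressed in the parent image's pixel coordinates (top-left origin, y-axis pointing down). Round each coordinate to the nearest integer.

Crop width = 4009 − 3144 = 865 px; one third is 288.33 px.
Crop height = 1647 − 1229 = 418 px; one third is 139.33 px.
The bottom-left point is one-third across and two-thirds down within the crop:
x = 3144 + 1 × 288.33 ≈ 3432; y = 1229 + 2 × 139.33 ≈ 1508.

(3432, 1508)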